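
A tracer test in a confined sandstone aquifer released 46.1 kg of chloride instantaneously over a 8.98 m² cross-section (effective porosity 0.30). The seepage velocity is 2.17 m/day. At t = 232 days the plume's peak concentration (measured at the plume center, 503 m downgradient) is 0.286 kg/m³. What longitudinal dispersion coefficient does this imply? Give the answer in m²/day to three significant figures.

At the plume center C_max = M/(n_e·A·√(4πDt)), so D = M²/(4πt·(n_e·A·C_max)²).
n_e·A·C_max = 0.30 × 8.98 × 0.286 = 0.7705 kg/m.
D = 46.1²/(4π × 232 × 0.7705²) = 1.23 m²/day.

1.23 m²/day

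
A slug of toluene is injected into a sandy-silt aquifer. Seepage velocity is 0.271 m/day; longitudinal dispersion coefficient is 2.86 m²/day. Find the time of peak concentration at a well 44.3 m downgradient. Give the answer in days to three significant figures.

For the 1D instantaneous-source solution, setting ∂C/∂t = 0 at fixed x gives v²t² + 2Dt − x² = 0, so t = (√(D² + v²x²) − D)/v².
√(D² + v²x²) = √(2.86² + 0.271² × 44.3²) = 12.34; v² = 0.073441.
t = (12.34 − 2.86)/0.073441 = 129 days (vs. the pure-advection estimate x/v = 163 d).

129 days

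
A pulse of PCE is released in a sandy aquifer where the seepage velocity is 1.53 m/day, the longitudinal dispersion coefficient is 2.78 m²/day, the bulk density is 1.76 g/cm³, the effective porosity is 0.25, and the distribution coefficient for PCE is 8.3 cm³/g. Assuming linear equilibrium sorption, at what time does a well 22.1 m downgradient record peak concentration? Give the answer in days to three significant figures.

791 days

Retardation factor R = 1 + ρ_b·K_d/n = 1 + 1.76 × 8.3/0.25 = 59.43.
Sorption retards both mechanisms: v_R = v/R = 0.02574 m/day, D_R = D/R = 0.04678 m²/day.
Peak time from v_R²t² + 2D_R t − x² = 0: t = (√(D_R² + v_R²x²) − D_R)/v_R².
√(D_R² + v_R²x²) = √(0.04678² + 0.02574² × 22.1²) = 0.5708; v_R² = 0.0006625.
t = (0.5708 − 0.04678)/0.0006625 = 791 days.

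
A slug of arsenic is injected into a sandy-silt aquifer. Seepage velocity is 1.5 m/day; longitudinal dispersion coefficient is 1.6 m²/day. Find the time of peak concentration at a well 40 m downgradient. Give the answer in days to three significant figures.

For the 1D instantaneous-source solution, setting ∂C/∂t = 0 at fixed x gives v²t² + 2Dt − x² = 0, so t = (√(D² + v²x²) − D)/v².
√(D² + v²x²) = √(1.6² + 1.5² × 40²) = 60.02; v² = 2.25.
t = (60.02 − 1.6)/2.25 = 26.0 days (vs. the pure-advection estimate x/v = 26.7 d).

26.0 days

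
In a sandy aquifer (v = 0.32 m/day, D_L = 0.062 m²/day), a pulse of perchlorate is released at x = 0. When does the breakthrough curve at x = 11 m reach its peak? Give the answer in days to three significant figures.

For the 1D instantaneous-source solution, setting ∂C/∂t = 0 at fixed x gives v²t² + 2Dt − x² = 0, so t = (√(D² + v²x²) − D)/v².
√(D² + v²x²) = √(0.062² + 0.32² × 11²) = 3.521; v² = 0.1024.
t = (3.521 − 0.062)/0.1024 = 33.8 days (vs. the pure-advection estimate x/v = 34.4 d).

33.8 days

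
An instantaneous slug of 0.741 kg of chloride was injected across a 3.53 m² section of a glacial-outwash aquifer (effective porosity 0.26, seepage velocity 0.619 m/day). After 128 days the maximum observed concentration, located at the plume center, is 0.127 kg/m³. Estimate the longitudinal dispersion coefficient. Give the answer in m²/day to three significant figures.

At the plume center C_max = M/(n_e·A·√(4πDt)), so D = M²/(4πt·(n_e·A·C_max)²).
n_e·A·C_max = 0.26 × 3.53 × 0.127 = 0.1166 kg/m.
D = 0.741²/(4π × 128 × 0.1166²) = 0.0251 m²/day.

0.0251 m²/day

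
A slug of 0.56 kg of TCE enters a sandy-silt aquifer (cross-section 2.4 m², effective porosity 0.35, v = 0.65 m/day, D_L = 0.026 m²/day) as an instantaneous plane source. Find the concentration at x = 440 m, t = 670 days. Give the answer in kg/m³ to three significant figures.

For an instantaneous plane source, C(x,t) = M/(n_e·A·√(4πDt)) · exp(−(x−vt)²/(4Dt)), with n_e·A the pore (flow) area.
Plume center vt = 0.65 × 670 = 435.5 m, so the well at 440 m is 4.5 m downgradient of the peak.
√(4πDt) = 14.80 m, giving peak height M/(n_e·A·√(4πDt)) = 0.56/(0.35 × 2.4 × 14.80) = 0.04505 kg/m³.
(x−vt)²/(4Dt) = (4.5)²/(4 × 0.026 × 670) = 0.2906; exp(−0.2906) = 0.7478.
C = 0.04505 × 0.7478 = 0.0337 kg/m³.

0.0337 kg/m³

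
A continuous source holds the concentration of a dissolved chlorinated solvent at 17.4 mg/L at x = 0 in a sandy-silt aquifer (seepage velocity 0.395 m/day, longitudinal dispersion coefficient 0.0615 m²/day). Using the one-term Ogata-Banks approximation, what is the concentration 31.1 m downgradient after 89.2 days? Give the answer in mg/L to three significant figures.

15.6 mg/L

For a continuous step input, C/C₀ ≈ ½·erfc((x−vt)/(2√(Dt))).
vt = 0.395 × 89.2 = 35.234 m and 2√(Dt) = 2√(0.0615 × 89.2) = 4.684 m.
Argument (x−vt)/(2√(Dt)) = (31.1 − 35.234)/4.684 = -0.8826; ½·erfc(-0.8826) = 0.8940.
C = 17.4 × 0.8940 = 15.6 mg/L.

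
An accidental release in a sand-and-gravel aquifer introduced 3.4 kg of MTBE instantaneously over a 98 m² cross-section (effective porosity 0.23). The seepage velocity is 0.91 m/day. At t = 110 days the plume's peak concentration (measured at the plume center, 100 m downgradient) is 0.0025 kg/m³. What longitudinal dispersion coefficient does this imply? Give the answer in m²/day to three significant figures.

At the plume center C_max = M/(n_e·A·√(4πDt)), so D = M²/(4πt·(n_e·A·C_max)²).
n_e·A·C_max = 0.23 × 98 × 0.0025 = 0.05635 kg/m.
D = 3.4²/(4π × 110 × 0.05635²) = 2.63 m²/day.

2.63 m²/day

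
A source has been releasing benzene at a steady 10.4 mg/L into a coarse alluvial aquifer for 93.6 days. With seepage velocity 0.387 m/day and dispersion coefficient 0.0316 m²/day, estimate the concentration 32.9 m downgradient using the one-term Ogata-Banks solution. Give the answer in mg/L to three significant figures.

For a continuous step input, C/C₀ ≈ ½·erfc((x−vt)/(2√(Dt))).
vt = 0.387 × 93.6 = 36.2232 m and 2√(Dt) = 2√(0.0316 × 93.6) = 3.440 m.
Argument (x−vt)/(2√(Dt)) = (32.9 − 36.2232)/3.440 = -0.9660; ½·erfc(-0.9660) = 0.9141.
C = 10.4 × 0.9141 = 9.51 mg/L.

9.51 mg/L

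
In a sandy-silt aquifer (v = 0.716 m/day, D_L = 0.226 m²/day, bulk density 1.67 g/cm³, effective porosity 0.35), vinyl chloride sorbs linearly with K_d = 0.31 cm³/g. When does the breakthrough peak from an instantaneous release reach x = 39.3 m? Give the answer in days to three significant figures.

135 days

Retardation factor R = 1 + ρ_b·K_d/n = 1 + 1.67 × 0.31/0.35 = 2.479.
Sorption retards both mechanisms: v_R = v/R = 0.2888 m/day, D_R = D/R = 0.09117 m²/day.
Peak time from v_R²t² + 2D_R t − x² = 0: t = (√(D_R² + v_R²x²) − D_R)/v_R².
√(D_R² + v_R²x²) = √(0.09117² + 0.2888² × 39.3²) = 11.35; v_R² = 0.08341.
t = (11.35 − 0.09117)/0.08341 = 135 days.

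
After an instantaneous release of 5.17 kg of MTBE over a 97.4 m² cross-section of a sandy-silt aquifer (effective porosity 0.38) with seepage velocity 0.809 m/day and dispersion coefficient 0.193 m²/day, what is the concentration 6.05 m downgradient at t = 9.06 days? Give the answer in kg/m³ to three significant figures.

0.0236 kg/m³

For an instantaneous plane source, C(x,t) = M/(n_e·A·√(4πDt)) · exp(−(x−vt)²/(4Dt)), with n_e·A the pore (flow) area.
Plume center vt = 0.809 × 9.06 = 7.32954 m, so the well at 6.05 m is 1.27954 m upgradient of the peak.
√(4πDt) = 4.688 m, giving peak height M/(n_e·A·√(4πDt)) = 5.17/(0.38 × 97.4 × 4.688) = 0.02980 kg/m³.
(x−vt)²/(4Dt) = (-1.27954)²/(4 × 0.193 × 9.06) = 0.2341; exp(−0.2341) = 0.7913.
C = 0.02980 × 0.7913 = 0.0236 kg/m³.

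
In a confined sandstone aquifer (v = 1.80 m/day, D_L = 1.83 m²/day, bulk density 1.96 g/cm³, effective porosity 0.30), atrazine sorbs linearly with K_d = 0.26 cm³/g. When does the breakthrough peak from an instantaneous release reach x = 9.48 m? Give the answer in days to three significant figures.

Retardation factor R = 1 + ρ_b·K_d/n = 1 + 1.96 × 0.26/0.30 = 2.699.
Sorption retards both mechanisms: v_R = v/R = 0.6669 m/day, D_R = D/R = 0.6780 m²/day.
Peak time from v_R²t² + 2D_R t − x² = 0: t = (√(D_R² + v_R²x²) − D_R)/v_R².
√(D_R² + v_R²x²) = √(0.6780² + 0.6669² × 9.48²) = 6.358; v_R² = 0.4448.
t = (6.358 − 0.6780)/0.4448 = 12.8 days.

12.8 days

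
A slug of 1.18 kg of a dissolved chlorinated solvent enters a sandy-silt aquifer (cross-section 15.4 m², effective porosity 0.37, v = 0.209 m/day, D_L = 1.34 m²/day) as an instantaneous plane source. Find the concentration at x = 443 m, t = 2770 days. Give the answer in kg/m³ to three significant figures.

0.000276 kg/m³

For an instantaneous plane source, C(x,t) = M/(n_e·A·√(4πDt)) · exp(−(x−vt)²/(4Dt)), with n_e·A the pore (flow) area.
Plume center vt = 0.209 × 2770 = 578.93 m, so the well at 443 m is 135.93 m upgradient of the peak.
√(4πDt) = 216.0 m, giving peak height M/(n_e·A·√(4πDt)) = 1.18/(0.37 × 15.4 × 216.0) = 0.0009588 kg/m³.
(x−vt)²/(4Dt) = (-135.93)²/(4 × 1.34 × 2770) = 1.244; exp(−1.244) = 0.2882.
C = 0.0009588 × 0.2882 = 0.000276 kg/m³.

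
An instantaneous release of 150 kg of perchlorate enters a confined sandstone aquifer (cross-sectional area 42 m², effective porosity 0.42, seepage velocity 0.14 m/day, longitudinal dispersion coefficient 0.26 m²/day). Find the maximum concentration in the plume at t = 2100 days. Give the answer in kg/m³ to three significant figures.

0.103 kg/m³

The peak of an instantaneous 1D plume sits at x = vt; there the Gaussian factor is 1 and C_max = M/(n_e·A·√(4πDt)), where n_e·A is the pore area the mass is dissolved in.
√(4πDt) = √(4π × 0.26 × 2100) = 82.83 m, so C_max = 150/(0.42 × 42 × 82.83) = 0.103 kg/m³.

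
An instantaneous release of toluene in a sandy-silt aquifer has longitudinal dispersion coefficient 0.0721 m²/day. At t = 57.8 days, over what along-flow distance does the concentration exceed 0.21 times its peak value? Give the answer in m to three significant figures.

10.2 m

The plume is Gaussian with σ = √(2Dt) = √(2 × 0.0721 × 57.8) = 2.887 m.
C/C_peak = exp(−Δx²/(2σ²)) = 0.21 ⇒ Δx = σ·√(−2 ln 0.21) = 2.887 × 1.767 = 5.101 m.
Width = 2Δx = 10.2 m.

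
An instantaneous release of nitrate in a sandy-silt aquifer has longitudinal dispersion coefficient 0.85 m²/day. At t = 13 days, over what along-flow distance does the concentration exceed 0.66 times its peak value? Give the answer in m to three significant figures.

8.57 m

The plume is Gaussian with σ = √(2Dt) = √(2 × 0.85 × 13) = 4.701 m.
C/C_peak = exp(−Δx²/(2σ²)) = 0.66 ⇒ Δx = σ·√(−2 ln 0.66) = 4.701 × 0.9116 = 4.285 m.
Width = 2Δx = 8.57 m.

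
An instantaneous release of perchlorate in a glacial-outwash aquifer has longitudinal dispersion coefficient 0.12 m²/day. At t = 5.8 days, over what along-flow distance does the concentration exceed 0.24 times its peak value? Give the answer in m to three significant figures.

The plume is Gaussian with σ = √(2Dt) = √(2 × 0.12 × 5.8) = 1.180 m.
C/C_peak = exp(−Δx²/(2σ²)) = 0.24 ⇒ Δx = σ·√(−2 ln 0.24) = 1.180 × 1.689 = 1.993 m.
Width = 2Δx = 3.99 m.

3.99 m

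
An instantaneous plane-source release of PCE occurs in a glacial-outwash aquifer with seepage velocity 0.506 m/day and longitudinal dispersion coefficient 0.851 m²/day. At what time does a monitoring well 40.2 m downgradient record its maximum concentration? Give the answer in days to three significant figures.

76.2 days

For the 1D instantaneous-source solution, setting ∂C/∂t = 0 at fixed x gives v²t² + 2Dt − x² = 0, so t = (√(D² + v²x²) − D)/v².
√(D² + v²x²) = √(0.851² + 0.506² × 40.2²) = 20.36; v² = 0.256036.
t = (20.36 − 0.851)/0.256036 = 76.2 days (vs. the pure-advection estimate x/v = 79.4 d).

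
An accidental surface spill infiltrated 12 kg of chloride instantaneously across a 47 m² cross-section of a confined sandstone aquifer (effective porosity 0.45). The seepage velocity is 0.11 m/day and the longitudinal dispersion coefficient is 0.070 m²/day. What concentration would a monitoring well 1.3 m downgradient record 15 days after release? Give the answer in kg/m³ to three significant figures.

For an instantaneous plane source, C(x,t) = M/(n_e·A·√(4πDt)) · exp(−(x−vt)²/(4Dt)), with n_e·A the pore (flow) area.
Plume center vt = 0.11 × 15 = 1.65 m, so the well at 1.3 m is 0.35 m upgradient of the peak.
√(4πDt) = 3.632 m, giving peak height M/(n_e·A·√(4πDt)) = 12/(0.45 × 47 × 3.632) = 0.1562 kg/m³.
(x−vt)²/(4Dt) = (-0.35)²/(4 × 0.070 × 15) = 0.02917; exp(−0.02917) = 0.9713.
C = 0.1562 × 0.9713 = 0.152 kg/m³.

0.152 kg/m³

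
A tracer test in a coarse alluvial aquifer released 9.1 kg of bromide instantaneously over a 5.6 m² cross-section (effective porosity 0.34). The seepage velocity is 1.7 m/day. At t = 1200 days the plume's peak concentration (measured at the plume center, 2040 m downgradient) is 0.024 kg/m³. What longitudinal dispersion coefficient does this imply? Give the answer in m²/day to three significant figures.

2.63 m²/day

At the plume center C_max = M/(n_e·A·√(4πDt)), so D = M²/(4πt·(n_e·A·C_max)²).
n_e·A·C_max = 0.34 × 5.6 × 0.024 = 0.04570 kg/m.
D = 9.1²/(4π × 1200 × 0.04570²) = 2.63 m²/day.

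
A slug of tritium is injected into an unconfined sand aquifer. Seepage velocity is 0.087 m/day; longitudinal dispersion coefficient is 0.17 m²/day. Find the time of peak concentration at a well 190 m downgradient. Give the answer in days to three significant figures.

2160 days

For the 1D instantaneous-source solution, setting ∂C/∂t = 0 at fixed x gives v²t² + 2Dt − x² = 0, so t = (√(D² + v²x²) − D)/v².
√(D² + v²x²) = √(0.17² + 0.087² × 190²) = 16.53; v² = 0.007569.
t = (16.53 − 0.17)/0.007569 = 2160 days (vs. the pure-advection estimate x/v = 2180 d).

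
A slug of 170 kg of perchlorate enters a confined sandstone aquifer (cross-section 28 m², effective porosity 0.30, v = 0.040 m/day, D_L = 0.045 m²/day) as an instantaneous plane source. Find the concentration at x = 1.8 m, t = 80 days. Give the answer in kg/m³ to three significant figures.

2.63 kg/m³

For an instantaneous plane source, C(x,t) = M/(n_e·A·√(4πDt)) · exp(−(x−vt)²/(4Dt)), with n_e·A the pore (flow) area.
Plume center vt = 0.040 × 80 = 3.2 m, so the well at 1.8 m is 1.4 m upgradient of the peak.
√(4πDt) = 6.726 m, giving peak height M/(n_e·A·√(4πDt)) = 170/(0.30 × 28 × 6.726) = 3.009 kg/m³.
(x−vt)²/(4Dt) = (-1.4)²/(4 × 0.045 × 80) = 0.1361; exp(−0.1361) = 0.8728.
C = 3.009 × 0.8728 = 2.63 kg/m³.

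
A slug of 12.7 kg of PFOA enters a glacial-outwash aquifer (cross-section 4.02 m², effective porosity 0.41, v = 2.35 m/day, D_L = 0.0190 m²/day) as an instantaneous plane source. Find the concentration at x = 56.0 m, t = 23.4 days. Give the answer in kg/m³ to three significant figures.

For an instantaneous plane source, C(x,t) = M/(n_e·A·√(4πDt)) · exp(−(x−vt)²/(4Dt)), with n_e·A the pore (flow) area.
Plume center vt = 2.35 × 23.4 = 54.99 m, so the well at 56.0 m is 1.01 m downgradient of the peak.
√(4πDt) = 2.364 m, giving peak height M/(n_e·A·√(4πDt)) = 12.7/(0.41 × 4.02 × 2.364) = 3.259 kg/m³.
(x−vt)²/(4Dt) = (1.01)²/(4 × 0.0190 × 23.4) = 0.5736; exp(−0.5736) = 0.5635.
C = 3.259 × 0.5635 = 1.84 kg/m³.

1.84 kg/m³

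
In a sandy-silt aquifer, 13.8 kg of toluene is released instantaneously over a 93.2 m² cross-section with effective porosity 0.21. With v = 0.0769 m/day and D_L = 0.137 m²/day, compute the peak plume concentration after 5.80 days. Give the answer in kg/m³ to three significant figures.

The peak of an instantaneous 1D plume sits at x = vt; there the Gaussian factor is 1 and C_max = M/(n_e·A·√(4πDt)), where n_e·A is the pore area the mass is dissolved in.
√(4πDt) = √(4π × 0.137 × 5.80) = 3.160 m, so C_max = 13.8/(0.21 × 93.2 × 3.160) = 0.223 kg/m³.

0.223 kg/m³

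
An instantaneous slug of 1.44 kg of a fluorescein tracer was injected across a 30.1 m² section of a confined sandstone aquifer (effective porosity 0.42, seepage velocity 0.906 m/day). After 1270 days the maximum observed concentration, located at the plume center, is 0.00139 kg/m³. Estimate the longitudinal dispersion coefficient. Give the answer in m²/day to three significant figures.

0.421 m²/day

At the plume center C_max = M/(n_e·A·√(4πDt)), so D = M²/(4πt·(n_e·A·C_max)²).
n_e·A·C_max = 0.42 × 30.1 × 0.00139 = 0.01757 kg/m.
D = 1.44²/(4π × 1270 × 0.01757²) = 0.421 m²/day.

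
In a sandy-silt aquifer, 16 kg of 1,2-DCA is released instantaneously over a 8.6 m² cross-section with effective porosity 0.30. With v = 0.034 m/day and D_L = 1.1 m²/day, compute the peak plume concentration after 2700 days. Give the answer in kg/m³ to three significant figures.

The peak of an instantaneous 1D plume sits at x = vt; there the Gaussian factor is 1 and C_max = M/(n_e·A·√(4πDt)), where n_e·A is the pore area the mass is dissolved in.
√(4πDt) = √(4π × 1.1 × 2700) = 193.2 m, so C_max = 16/(0.30 × 8.6 × 193.2) = 0.0321 kg/m³.

0.0321 kg/m³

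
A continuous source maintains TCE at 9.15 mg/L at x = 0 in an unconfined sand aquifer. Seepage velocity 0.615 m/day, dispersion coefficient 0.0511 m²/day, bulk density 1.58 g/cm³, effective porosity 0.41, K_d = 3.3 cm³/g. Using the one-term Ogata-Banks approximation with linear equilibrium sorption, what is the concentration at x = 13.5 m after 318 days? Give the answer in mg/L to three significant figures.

Retardation factor R = 1 + ρ_b·K_d/n = 1 + 1.58 × 3.3/0.41 = 13.72.
Sorption retards both mechanisms: v_R = v/R = 0.04483 m/day, D_R = D/R = 0.003724 m²/day.
v_R·t = 0.04483 × 318 = 14.25594 m; 2√(D_R t) = 2.176 m; argument = (13.5 − 14.25594)/2.176 = -0.3474.
C = C₀ × ½·erfc(-0.3474) = 9.15 × 0.6884 = 6.30 mg/L.

6.30 mg/L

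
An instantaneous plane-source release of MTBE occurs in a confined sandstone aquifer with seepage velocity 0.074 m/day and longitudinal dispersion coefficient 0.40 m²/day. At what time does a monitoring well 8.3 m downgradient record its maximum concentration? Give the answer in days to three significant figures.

60.8 days

For the 1D instantaneous-source solution, setting ∂C/∂t = 0 at fixed x gives v²t² + 2Dt − x² = 0, so t = (√(D² + v²x²) − D)/v².
√(D² + v²x²) = √(0.40² + 0.074² × 8.3²) = 0.7330; v² = 0.005476.
t = (0.7330 − 0.40)/0.005476 = 60.8 days (vs. the pure-advection estimate x/v = 112 d).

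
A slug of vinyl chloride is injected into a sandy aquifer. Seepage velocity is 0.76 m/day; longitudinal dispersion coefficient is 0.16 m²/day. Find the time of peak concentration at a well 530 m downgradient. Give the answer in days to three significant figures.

697 days

For the 1D instantaneous-source solution, setting ∂C/∂t = 0 at fixed x gives v²t² + 2Dt − x² = 0, so t = (√(D² + v²x²) − D)/v².
√(D² + v²x²) = √(0.16² + 0.76² × 530²) = 402.8; v² = 0.5776.
t = (402.8 − 0.16)/0.5776 = 697 days (vs. the pure-advection estimate x/v = 697 d).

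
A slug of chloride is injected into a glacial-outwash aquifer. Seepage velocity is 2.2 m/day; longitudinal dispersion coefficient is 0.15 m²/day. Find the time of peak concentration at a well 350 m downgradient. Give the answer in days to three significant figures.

159 days

For the 1D instantaneous-source solution, setting ∂C/∂t = 0 at fixed x gives v²t² + 2Dt − x² = 0, so t = (√(D² + v²x²) − D)/v².
√(D² + v²x²) = √(0.15² + 2.2² × 350²) = 770.0; v² = 4.84.
t = (770.0 − 0.15)/4.84 = 159 days (vs. the pure-advection estimate x/v = 159 d).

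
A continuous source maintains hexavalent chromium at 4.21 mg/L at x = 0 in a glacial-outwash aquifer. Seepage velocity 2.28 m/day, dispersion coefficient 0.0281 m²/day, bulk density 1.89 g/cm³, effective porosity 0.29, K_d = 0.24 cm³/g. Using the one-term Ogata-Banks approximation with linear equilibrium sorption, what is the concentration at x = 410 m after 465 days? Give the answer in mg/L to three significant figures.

Retardation factor R = 1 + ρ_b·K_d/n = 1 + 1.89 × 0.24/0.29 = 2.564.
Sorption retards both mechanisms: v_R = v/R = 0.8892 m/day, D_R = D/R = 0.01096 m²/day.
v_R·t = 0.8892 × 465 = 413.478 m; 2√(D_R t) = 4.515 m; argument = (410 − 413.478)/4.515 = -0.7703.
C = C₀ × ½·erfc(-0.7703) = 4.21 × 0.8620 = 3.63 mg/L.

3.63 mg/L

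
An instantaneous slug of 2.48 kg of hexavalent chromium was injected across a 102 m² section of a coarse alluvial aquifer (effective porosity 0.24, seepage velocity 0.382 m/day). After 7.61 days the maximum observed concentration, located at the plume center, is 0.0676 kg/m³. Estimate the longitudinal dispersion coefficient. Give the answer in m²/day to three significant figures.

0.0235 m²/day

At the plume center C_max = M/(n_e·A·√(4πDt)), so D = M²/(4πt·(n_e·A·C_max)²).
n_e·A·C_max = 0.24 × 102 × 0.0676 = 1.655 kg/m.
D = 2.48²/(4π × 7.61 × 1.655²) = 0.0235 m²/day.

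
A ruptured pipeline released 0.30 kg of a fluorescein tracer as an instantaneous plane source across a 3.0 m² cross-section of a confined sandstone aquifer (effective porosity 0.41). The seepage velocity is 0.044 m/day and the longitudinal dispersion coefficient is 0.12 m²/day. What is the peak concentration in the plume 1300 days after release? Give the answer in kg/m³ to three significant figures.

The peak of an instantaneous 1D plume sits at x = vt; there the Gaussian factor is 1 and C_max = M/(n_e·A·√(4πDt)), where n_e·A is the pore area the mass is dissolved in.
√(4πDt) = √(4π × 0.12 × 1300) = 44.28 m, so C_max = 0.30/(0.41 × 3.0 × 44.28) = 0.00551 kg/m³.

0.00551 kg/m³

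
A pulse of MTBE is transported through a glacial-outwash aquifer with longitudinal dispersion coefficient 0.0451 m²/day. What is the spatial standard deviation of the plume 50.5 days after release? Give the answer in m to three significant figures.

2.13 m

Dispersive spreading gives a Gaussian with σ² = 2Dt; advection only shifts the center.
σ = √(2 × 0.0451 × 50.5) = 2.13 m.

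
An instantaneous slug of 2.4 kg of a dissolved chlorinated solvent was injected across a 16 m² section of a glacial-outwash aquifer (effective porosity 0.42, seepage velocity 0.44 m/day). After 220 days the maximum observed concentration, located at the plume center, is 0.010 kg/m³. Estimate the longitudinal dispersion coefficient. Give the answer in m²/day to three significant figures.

At the plume center C_max = M/(n_e·A·√(4πDt)), so D = M²/(4πt·(n_e·A·C_max)²).
n_e·A·C_max = 0.42 × 16 × 0.010 = 0.06720 kg/m.
D = 2.4²/(4π × 220 × 0.06720²) = 0.461 m²/day.

0.461 m²/day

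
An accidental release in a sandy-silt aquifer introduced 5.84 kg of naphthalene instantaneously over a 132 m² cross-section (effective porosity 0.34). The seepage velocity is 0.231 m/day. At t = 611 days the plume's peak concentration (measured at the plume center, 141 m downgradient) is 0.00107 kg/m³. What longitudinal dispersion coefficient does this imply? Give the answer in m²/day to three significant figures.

1.93 m²/day

At the plume center C_max = M/(n_e·A·√(4πDt)), so D = M²/(4πt·(n_e·A·C_max)²).
n_e·A·C_max = 0.34 × 132 × 0.00107 = 0.04802 kg/m.
D = 5.84²/(4π × 611 × 0.04802²) = 1.93 m²/day.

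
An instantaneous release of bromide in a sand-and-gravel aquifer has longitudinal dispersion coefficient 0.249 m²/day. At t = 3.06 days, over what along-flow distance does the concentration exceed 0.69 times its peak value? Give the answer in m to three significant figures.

2.13 m

The plume is Gaussian with σ = √(2Dt) = √(2 × 0.249 × 3.06) = 1.234 m.
C/C_peak = exp(−Δx²/(2σ²)) = 0.69 ⇒ Δx = σ·√(−2 ln 0.69) = 1.234 × 0.8615 = 1.063 m.
Width = 2Δx = 2.13 m.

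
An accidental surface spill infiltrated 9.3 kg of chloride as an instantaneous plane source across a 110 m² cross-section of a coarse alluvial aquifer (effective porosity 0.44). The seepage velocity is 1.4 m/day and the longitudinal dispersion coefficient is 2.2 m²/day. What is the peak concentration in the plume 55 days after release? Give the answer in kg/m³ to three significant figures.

0.00493 kg/m³

The peak of an instantaneous 1D plume sits at x = vt; there the Gaussian factor is 1 and C_max = M/(n_e·A·√(4πDt)), where n_e·A is the pore area the mass is dissolved in.
√(4πDt) = √(4π × 2.2 × 55) = 38.99 m, so C_max = 9.3/(0.44 × 110 × 38.99) = 0.00493 kg/m³.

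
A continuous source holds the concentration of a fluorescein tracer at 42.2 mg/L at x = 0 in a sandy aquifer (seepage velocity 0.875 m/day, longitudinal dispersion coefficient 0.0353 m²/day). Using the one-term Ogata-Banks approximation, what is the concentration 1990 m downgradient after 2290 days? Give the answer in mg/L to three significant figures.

36.3 mg/L

For a continuous step input, C/C₀ ≈ ½·erfc((x−vt)/(2√(Dt))).
vt = 0.875 × 2290 = 2003.75 m and 2√(Dt) = 2√(0.0353 × 2290) = 17.98 m.
Argument (x−vt)/(2√(Dt)) = (1990 − 2003.75)/17.98 = -0.7647; ½·erfc(-0.7647) = 0.8603.
C = 42.2 × 0.8603 = 36.3 mg/L.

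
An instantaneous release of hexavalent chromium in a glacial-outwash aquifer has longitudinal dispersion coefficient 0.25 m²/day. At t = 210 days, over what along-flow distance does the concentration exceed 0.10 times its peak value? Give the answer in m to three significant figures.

44.0 m

The plume is Gaussian with σ = √(2Dt) = √(2 × 0.25 × 210) = 10.25 m.
C/C_peak = exp(−Δx²/(2σ²)) = 0.10 ⇒ Δx = σ·√(−2 ln 0.10) = 10.25 × 2.146 = 22.00 m.
Width = 2Δx = 44.0 m.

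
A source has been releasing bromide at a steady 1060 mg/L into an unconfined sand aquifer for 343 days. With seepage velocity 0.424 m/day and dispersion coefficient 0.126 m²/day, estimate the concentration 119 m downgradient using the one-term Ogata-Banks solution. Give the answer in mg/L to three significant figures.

For a continuous step input, C/C₀ ≈ ½·erfc((x−vt)/(2√(Dt))).
vt = 0.424 × 343 = 145.432 m and 2√(Dt) = 2√(0.126 × 343) = 13.15 m.
Argument (x−vt)/(2√(Dt)) = (119 − 145.432)/13.15 = -2.010; ½·erfc(-2.010) = 0.9978.
C = 1060 × 0.9978 = 1060 mg/L.

1060 mg/L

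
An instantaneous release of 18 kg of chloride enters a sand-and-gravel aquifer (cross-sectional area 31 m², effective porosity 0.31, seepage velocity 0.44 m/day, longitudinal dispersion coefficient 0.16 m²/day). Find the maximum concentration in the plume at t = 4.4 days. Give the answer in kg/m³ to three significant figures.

The peak of an instantaneous 1D plume sits at x = vt; there the Gaussian factor is 1 and C_max = M/(n_e·A·√(4πDt)), where n_e·A is the pore area the mass is dissolved in.
√(4πDt) = √(4π × 0.16 × 4.4) = 2.974 m, so C_max = 18/(0.31 × 31 × 2.974) = 0.630 kg/m³.

0.630 kg/m³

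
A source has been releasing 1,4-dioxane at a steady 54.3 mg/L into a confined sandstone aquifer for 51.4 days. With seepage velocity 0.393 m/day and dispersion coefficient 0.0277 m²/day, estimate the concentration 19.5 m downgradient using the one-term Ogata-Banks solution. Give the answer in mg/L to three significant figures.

35.9 mg/L

For a continuous step input, C/C₀ ≈ ½·erfc((x−vt)/(2√(Dt))).
vt = 0.393 × 51.4 = 20.2002 m and 2√(Dt) = 2√(0.0277 × 51.4) = 2.386 m.
Argument (x−vt)/(2√(Dt)) = (19.5 − 20.2002)/2.386 = -0.2935; ½·erfc(-0.2935) = 0.6610.
C = 54.3 × 0.6610 = 35.9 mg/L.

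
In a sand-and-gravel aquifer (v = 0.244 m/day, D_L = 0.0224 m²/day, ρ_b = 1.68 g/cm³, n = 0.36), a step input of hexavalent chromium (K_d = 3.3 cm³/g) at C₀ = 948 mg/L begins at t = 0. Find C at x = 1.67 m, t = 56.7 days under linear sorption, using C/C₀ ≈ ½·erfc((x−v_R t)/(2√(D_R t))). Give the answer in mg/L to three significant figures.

Retardation factor R = 1 + ρ_b·K_d/n = 1 + 1.68 × 3.3/0.36 = 16.40.
Sorption retards both mechanisms: v_R = v/R = 0.01488 m/day, D_R = D/R = 0.001366 m²/day.
v_R·t = 0.01488 × 56.7 = 0.843696 m; 2√(D_R t) = 0.5566 m; argument = (1.67 − 0.843696)/0.5566 = 1.485.
C = C₀ × ½·erfc(1.485) = 948 × 0.01786 = 16.9 mg/L.

16.9 mg/L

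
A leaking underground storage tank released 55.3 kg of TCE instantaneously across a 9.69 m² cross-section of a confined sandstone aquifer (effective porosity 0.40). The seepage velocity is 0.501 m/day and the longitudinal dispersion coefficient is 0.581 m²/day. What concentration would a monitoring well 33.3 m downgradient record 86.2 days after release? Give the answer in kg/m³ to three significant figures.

0.349 kg/m³

For an instantaneous plane source, C(x,t) = M/(n_e·A·√(4πDt)) · exp(−(x−vt)²/(4Dt)), with n_e·A the pore (flow) area.
Plume center vt = 0.501 × 86.2 = 43.1862 m, so the well at 33.3 m is 9.8862 m upgradient of the peak.
√(4πDt) = 25.09 m, giving peak height M/(n_e·A·√(4πDt)) = 55.3/(0.40 × 9.69 × 25.09) = 0.5686 kg/m³.
(x−vt)²/(4Dt) = (-9.8862)²/(4 × 0.581 × 86.2) = 0.4879; exp(−0.4879) = 0.6139.
C = 0.5686 × 0.6139 = 0.349 kg/m³.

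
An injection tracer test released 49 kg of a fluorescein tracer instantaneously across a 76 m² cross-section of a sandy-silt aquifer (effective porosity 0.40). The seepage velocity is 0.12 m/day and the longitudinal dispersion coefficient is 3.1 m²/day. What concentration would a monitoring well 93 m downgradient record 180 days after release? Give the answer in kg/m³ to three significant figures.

0.00196 kg/m³

For an instantaneous plane source, C(x,t) = M/(n_e·A·√(4πDt)) · exp(−(x−vt)²/(4Dt)), with n_e·A the pore (flow) area.
Plume center vt = 0.12 × 180 = 21.6 m, so the well at 93 m is 71.4 m downgradient of the peak.
√(4πDt) = 83.74 m, giving peak height M/(n_e·A·√(4πDt)) = 49/(0.40 × 76 × 83.74) = 0.01925 kg/m³.
(x−vt)²/(4Dt) = (71.4)²/(4 × 3.1 × 180) = 2.284; exp(−2.284) = 0.1019.
C = 0.01925 × 0.1019 = 0.00196 kg/m³.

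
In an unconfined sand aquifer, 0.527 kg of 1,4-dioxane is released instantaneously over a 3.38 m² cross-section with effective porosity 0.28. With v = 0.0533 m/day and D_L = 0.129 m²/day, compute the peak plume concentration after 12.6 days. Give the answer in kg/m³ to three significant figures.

The peak of an instantaneous 1D plume sits at x = vt; there the Gaussian factor is 1 and C_max = M/(n_e·A·√(4πDt)), where n_e·A is the pore area the mass is dissolved in.
√(4πDt) = √(4π × 0.129 × 12.6) = 4.519 m, so C_max = 0.527/(0.28 × 3.38 × 4.519) = 0.123 kg/m³.

0.123 kg/m³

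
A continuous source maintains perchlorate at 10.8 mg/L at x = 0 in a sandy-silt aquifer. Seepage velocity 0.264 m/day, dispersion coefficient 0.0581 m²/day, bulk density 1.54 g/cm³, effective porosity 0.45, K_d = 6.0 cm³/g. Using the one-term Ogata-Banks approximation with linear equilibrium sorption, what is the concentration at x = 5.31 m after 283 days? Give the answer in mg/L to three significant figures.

0.737 mg/L

Retardation factor R = 1 + ρ_b·K_d/n = 1 + 1.54 × 6.0/0.45 = 21.53.
Sorption retards both mechanisms: v_R = v/R = 0.01226 m/day, D_R = D/R = 0.002699 m²/day.
v_R·t = 0.01226 × 283 = 3.46958 m; 2√(D_R t) = 1.748 m; argument = (5.31 − 3.46958)/1.748 = 1.053.
C = C₀ × ½·erfc(1.053) = 10.8 × 0.06822 = 0.737 mg/L.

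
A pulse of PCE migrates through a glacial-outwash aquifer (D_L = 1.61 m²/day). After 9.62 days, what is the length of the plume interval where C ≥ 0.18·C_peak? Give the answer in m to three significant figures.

20.6 m

The plume is Gaussian with σ = √(2Dt) = √(2 × 1.61 × 9.62) = 5.566 m.
C/C_peak = exp(−Δx²/(2σ²)) = 0.18 ⇒ Δx = σ·√(−2 ln 0.18) = 5.566 × 1.852 = 10.31 m.
Width = 2Δx = 20.6 m.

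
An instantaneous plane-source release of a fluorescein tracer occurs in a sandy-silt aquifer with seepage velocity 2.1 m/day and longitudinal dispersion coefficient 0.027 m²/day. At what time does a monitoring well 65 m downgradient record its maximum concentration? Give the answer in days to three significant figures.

For the 1D instantaneous-source solution, setting ∂C/∂t = 0 at fixed x gives v²t² + 2Dt − x² = 0, so t = (√(D² + v²x²) − D)/v².
√(D² + v²x²) = √(0.027² + 2.1² × 65²) = 136.5; v² = 4.41.
t = (136.5 − 0.027)/4.41 = 30.9 days (vs. the pure-advection estimate x/v = 31.0 d).

30.9 days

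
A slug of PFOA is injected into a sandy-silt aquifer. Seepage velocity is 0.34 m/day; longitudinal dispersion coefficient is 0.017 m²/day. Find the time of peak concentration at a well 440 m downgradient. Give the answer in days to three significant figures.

1290 days

For the 1D instantaneous-source solution, setting ∂C/∂t = 0 at fixed x gives v²t² + 2Dt − x² = 0, so t = (√(D² + v²x²) − D)/v².
√(D² + v²x²) = √(0.017² + 0.34² × 440²) = 149.6; v² = 0.1156.
t = (149.6 − 0.017)/0.1156 = 1290 days (vs. the pure-advection estimate x/v = 1290 d).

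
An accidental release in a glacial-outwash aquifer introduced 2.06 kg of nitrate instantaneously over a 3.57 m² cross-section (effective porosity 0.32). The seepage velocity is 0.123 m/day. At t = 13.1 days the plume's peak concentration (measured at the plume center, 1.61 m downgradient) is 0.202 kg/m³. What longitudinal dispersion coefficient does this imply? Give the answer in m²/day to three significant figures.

At the plume center C_max = M/(n_e·A·√(4πDt)), so D = M²/(4πt·(n_e·A·C_max)²).
n_e·A·C_max = 0.32 × 3.57 × 0.202 = 0.2308 kg/m.
D = 2.06²/(4π × 13.1 × 0.2308²) = 0.484 m²/day.

0.484 m²/day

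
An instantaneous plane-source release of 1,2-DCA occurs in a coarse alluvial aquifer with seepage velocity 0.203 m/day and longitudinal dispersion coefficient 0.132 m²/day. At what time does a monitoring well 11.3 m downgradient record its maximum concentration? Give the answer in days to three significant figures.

52.6 days

For the 1D instantaneous-source solution, setting ∂C/∂t = 0 at fixed x gives v²t² + 2Dt − x² = 0, so t = (√(D² + v²x²) − D)/v².
√(D² + v²x²) = √(0.132² + 0.203² × 11.3²) = 2.298; v² = 0.041209.
t = (2.298 − 0.132)/0.041209 = 52.6 days (vs. the pure-advection estimate x/v = 55.7 d).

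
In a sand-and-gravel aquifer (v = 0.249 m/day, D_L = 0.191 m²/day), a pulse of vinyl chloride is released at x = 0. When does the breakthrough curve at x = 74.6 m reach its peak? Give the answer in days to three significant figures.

297 days

For the 1D instantaneous-source solution, setting ∂C/∂t = 0 at fixed x gives v²t² + 2Dt − x² = 0, so t = (√(D² + v²x²) − D)/v².
√(D² + v²x²) = √(0.191² + 0.249² × 74.6²) = 18.58; v² = 0.062001.
t = (18.58 − 0.191)/0.062001 = 297 days (vs. the pure-advection estimate x/v = 300 d).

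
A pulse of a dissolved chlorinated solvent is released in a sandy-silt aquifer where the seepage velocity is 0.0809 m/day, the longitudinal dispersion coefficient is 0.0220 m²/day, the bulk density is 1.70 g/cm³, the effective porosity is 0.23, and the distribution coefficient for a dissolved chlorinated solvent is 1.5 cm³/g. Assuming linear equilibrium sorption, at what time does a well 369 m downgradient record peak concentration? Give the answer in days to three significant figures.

Retardation factor R = 1 + ρ_b·K_d/n = 1 + 1.70 × 1.5/0.23 = 12.09.
Sorption retards both mechanisms: v_R = v/R = 0.006691 m/day, D_R = D/R = 0.001820 m²/day.
Peak time from v_R²t² + 2D_R t − x² = 0: t = (√(D_R² + v_R²x²) − D_R)/v_R².
√(D_R² + v_R²x²) = √(0.001820² + 0.006691² × 369²) = 2.469; v_R² = 4.477e-05.
t = (2.469 − 0.001820)/4.477e-05 = 55100 days.

55100 days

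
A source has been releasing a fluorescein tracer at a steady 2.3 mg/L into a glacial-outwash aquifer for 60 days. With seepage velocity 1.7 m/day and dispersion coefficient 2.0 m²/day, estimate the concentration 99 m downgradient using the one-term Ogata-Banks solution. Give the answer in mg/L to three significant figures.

For a continuous step input, C/C₀ ≈ ½·erfc((x−vt)/(2√(Dt))).
vt = 1.7 × 60 = 102 m and 2√(Dt) = 2√(2.0 × 60) = 21.91 m.
Argument (x−vt)/(2√(Dt)) = (99 − 102)/21.91 = -0.1369; ½·erfc(-0.1369) = 0.5768.
C = 2.3 × 0.5768 = 1.33 mg/L.

1.33 mg/L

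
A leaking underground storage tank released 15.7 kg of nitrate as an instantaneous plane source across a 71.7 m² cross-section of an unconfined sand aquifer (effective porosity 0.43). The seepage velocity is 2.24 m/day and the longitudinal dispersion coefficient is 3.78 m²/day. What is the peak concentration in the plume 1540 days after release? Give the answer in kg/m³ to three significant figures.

0.00188 kg/m³

The peak of an instantaneous 1D plume sits at x = vt; there the Gaussian factor is 1 and C_max = M/(n_e·A·√(4πDt)), where n_e·A is the pore area the mass is dissolved in.
√(4πDt) = √(4π × 3.78 × 1540) = 270.5 m, so C_max = 15.7/(0.43 × 71.7 × 270.5) = 0.00188 kg/m³.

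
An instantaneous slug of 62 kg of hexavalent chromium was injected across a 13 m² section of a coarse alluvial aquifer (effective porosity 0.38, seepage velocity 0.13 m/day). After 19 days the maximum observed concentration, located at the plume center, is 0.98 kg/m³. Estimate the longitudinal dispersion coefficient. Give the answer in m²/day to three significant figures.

0.687 m²/day

At the plume center C_max = M/(n_e·A·√(4πDt)), so D = M²/(4πt·(n_e·A·C_max)²).
n_e·A·C_max = 0.38 × 13 × 0.98 = 4.841 kg/m.
D = 62²/(4π × 19 × 4.841²) = 0.687 m²/day.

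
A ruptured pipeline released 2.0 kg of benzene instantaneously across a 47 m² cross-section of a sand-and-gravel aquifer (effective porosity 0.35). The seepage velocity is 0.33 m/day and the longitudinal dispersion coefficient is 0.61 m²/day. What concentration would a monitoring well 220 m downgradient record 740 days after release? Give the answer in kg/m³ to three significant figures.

0.00117 kg/m³

For an instantaneous plane source, C(x,t) = M/(n_e·A·√(4πDt)) · exp(−(x−vt)²/(4Dt)), with n_e·A the pore (flow) area.
Plume center vt = 0.33 × 740 = 244.2 m, so the well at 220 m is 24.2 m upgradient of the peak.
√(4πDt) = 75.32 m, giving peak height M/(n_e·A·√(4πDt)) = 2.0/(0.35 × 47 × 75.32) = 0.001614 kg/m³.
(x−vt)²/(4Dt) = (-24.2)²/(4 × 0.61 × 740) = 0.3243; exp(−0.3243) = 0.7230.
C = 0.001614 × 0.7230 = 0.00117 kg/m³.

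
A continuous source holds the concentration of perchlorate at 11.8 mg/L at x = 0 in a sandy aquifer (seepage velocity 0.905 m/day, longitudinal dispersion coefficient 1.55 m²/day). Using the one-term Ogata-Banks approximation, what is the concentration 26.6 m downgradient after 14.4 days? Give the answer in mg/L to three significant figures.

0.249 mg/L

For a continuous step input, C/C₀ ≈ ½·erfc((x−vt)/(2√(Dt))).
vt = 0.905 × 14.4 = 13.032 m and 2√(Dt) = 2√(1.55 × 14.4) = 9.449 m.
Argument (x−vt)/(2√(Dt)) = (26.6 − 13.032)/9.449 = 1.436; ½·erfc(1.436) = 0.02114.
C = 11.8 × 0.02114 = 0.249 mg/L.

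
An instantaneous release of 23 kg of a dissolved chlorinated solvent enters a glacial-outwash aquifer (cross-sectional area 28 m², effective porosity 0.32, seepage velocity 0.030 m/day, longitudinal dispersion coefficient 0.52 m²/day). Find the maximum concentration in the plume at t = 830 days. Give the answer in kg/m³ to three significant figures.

The peak of an instantaneous 1D plume sits at x = vt; there the Gaussian factor is 1 and C_max = M/(n_e·A·√(4πDt)), where n_e·A is the pore area the mass is dissolved in.
√(4πDt) = √(4π × 0.52 × 830) = 73.65 m, so C_max = 23/(0.32 × 28 × 73.65) = 0.0349 kg/m³.

0.0349 kg/m³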